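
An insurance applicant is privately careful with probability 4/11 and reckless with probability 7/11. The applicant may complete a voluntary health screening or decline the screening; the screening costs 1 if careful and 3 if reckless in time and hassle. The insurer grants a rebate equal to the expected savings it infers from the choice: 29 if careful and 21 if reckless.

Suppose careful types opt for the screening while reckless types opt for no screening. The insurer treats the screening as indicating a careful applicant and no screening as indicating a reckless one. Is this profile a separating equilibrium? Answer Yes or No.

No

Under these beliefs, the screening earns rebate 29 and no screening earns rebate 21.
careful: the screening nets 29 − 1 = 28; no screening nets 21. careful prefers the screening.
reckless: the screening nets 29 − 3 = 26; no screening nets 21. reckless would deviate to the screening.
reckless has a profitable deviation, so the profile is not an equilibrium.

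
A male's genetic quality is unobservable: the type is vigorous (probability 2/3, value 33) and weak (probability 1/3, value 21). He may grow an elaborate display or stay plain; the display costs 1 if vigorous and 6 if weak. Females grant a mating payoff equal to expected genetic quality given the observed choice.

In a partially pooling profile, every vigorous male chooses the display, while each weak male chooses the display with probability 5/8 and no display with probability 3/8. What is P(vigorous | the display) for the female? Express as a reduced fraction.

P(the display) = (2/3)·1 + (1/3)·(5/8) = 7/8.
By Bayes' rule, P(vigorous | the display) = (2/3) / (7/8) = 16/21.

16/21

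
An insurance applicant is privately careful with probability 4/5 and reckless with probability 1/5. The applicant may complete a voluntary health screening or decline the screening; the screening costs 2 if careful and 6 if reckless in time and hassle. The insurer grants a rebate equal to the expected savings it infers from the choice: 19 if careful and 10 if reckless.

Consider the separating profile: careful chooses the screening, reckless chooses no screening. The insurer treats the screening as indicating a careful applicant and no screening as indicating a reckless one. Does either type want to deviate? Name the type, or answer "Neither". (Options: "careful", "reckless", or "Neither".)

reckless

The screening pays 19; no screening pays 10.
careful: assigned the screening, nets 19 − 2 = 17; deviating to no screening nets 10.
reckless: assigned no screening, nets 10; deviating to the screening nets 19 − 6 = 13.
The reckless type gains 3 by deviating.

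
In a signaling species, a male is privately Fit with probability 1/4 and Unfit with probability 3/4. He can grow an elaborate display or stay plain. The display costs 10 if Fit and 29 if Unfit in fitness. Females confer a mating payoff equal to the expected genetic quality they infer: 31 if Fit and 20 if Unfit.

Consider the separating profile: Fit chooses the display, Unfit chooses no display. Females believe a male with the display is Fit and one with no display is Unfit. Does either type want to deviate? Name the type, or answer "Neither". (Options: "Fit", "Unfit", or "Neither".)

Neither

The display pays 31; no display pays 20.
Fit: assigned the display, nets 31 − 10 = 21; deviating to no display nets 20.
Unfit: assigned no display, nets 20; deviating to the display nets 31 − 29 = 2.
Both types strictly prefer their assigned action; no profitable deviation.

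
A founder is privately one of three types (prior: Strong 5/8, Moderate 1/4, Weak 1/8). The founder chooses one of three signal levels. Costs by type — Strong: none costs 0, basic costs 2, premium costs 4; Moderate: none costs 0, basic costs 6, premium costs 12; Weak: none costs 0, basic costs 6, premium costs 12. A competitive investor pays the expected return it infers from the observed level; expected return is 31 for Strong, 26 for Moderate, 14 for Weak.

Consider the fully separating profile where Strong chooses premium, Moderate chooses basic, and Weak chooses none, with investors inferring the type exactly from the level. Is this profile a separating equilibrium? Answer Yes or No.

No

Separating valuations: premium → 31, basic → 26, none → 14.
Strong (assigned premium): none: 14 − 0 = 14; basic: 26 − 2 = 24; premium: 31 − 4 = 27. Strong stays.
Moderate (assigned basic): none: 14 − 0 = 14; basic: 26 − 6 = 20; premium: 31 − 12 = 19. Moderate stays.
Weak (assigned none): none: 14 − 0 = 14; basic: 26 − 6 = 20; premium: 31 − 12 = 19. Weak prefers basic.
At least one type deviates; the separating profile fails.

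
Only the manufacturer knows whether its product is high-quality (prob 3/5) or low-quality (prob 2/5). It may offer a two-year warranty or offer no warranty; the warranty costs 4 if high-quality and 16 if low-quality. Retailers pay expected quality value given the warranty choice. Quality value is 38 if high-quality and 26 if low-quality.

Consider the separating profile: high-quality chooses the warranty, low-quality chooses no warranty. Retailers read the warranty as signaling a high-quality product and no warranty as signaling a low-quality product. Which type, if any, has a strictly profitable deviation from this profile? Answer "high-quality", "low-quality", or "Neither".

The warranty pays 38; no warranty pays 26.
high-quality: assigned the warranty, nets 38 − 4 = 34; deviating to no warranty nets 26.
low-quality: assigned no warranty, nets 26; deviating to the warranty nets 38 − 16 = 22.
Both types strictly prefer their assigned action; no profitable deviation.

Neither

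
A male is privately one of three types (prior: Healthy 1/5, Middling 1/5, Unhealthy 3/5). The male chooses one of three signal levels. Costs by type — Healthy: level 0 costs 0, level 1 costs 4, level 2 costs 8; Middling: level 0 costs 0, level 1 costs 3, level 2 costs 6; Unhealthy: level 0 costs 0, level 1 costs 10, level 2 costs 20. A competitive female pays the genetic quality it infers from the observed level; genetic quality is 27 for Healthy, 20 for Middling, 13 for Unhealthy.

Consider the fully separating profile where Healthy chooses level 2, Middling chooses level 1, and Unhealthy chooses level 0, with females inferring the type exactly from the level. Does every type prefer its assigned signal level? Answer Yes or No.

Separating mating payoffs: level 2 → 27, level 1 → 20, level 0 → 13.
Healthy (assigned level 2): level 0: 13 − 0 = 13; level 1: 20 − 4 = 16; level 2: 27 − 8 = 19. Healthy stays.
Middling (assigned level 1): level 0: 13 − 0 = 13; level 1: 20 − 3 = 17; level 2: 27 − 6 = 21. Middling prefers level 2.
Unhealthy (assigned level 0): level 0: 13 − 0 = 13; level 1: 20 − 10 = 10; level 2: 27 − 20 = 7. Unhealthy stays.
At least one type deviates; the separating profile fails.

No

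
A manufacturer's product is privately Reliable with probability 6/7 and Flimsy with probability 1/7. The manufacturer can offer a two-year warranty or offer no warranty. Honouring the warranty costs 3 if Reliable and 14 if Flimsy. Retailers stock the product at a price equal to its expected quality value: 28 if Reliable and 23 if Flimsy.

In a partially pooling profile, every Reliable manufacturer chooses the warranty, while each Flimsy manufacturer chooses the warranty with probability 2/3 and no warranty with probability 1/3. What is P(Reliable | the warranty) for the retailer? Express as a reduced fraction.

9/10

P(the warranty) = (6/7)·1 + (1/7)·(2/3) = 20/21.
By Bayes' rule, P(Reliable | the warranty) = (6/7) / (20/21) = 9/10.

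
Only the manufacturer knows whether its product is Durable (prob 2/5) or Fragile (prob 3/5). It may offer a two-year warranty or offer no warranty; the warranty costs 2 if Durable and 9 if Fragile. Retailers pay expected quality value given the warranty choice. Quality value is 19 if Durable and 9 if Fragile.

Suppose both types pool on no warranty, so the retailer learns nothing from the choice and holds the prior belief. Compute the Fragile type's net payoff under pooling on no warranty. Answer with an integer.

Pooled price = 2/5·19 + 3/5·9 = 13.
Fragile pays no cost for no warranty, so net payoff = 13.

13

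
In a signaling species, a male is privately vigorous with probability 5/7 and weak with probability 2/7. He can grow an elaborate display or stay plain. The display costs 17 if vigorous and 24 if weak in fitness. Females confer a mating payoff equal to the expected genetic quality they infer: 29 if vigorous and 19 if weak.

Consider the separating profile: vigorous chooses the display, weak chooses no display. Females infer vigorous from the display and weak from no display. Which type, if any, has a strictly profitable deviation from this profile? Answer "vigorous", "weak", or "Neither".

The display pays 29; no display pays 19.
vigorous: assigned the display, nets 29 − 17 = 12; deviating to no display nets 19.
weak: assigned no display, nets 19; deviating to the display nets 29 − 24 = 5.
The vigorous type gains 7 by deviating.

vigorous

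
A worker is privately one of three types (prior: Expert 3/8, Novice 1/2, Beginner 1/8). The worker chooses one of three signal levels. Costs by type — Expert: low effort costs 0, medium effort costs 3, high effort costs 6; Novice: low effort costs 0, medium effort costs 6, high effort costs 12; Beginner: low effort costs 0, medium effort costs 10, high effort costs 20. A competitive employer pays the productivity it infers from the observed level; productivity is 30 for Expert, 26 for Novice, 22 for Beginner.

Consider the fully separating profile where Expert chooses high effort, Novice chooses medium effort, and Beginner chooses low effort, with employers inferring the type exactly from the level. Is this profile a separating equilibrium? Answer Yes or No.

No

Separating wages: high effort → 30, medium effort → 26, low effort → 22.
Expert (assigned high effort): low effort: 22 − 0 = 22; medium effort: 26 − 3 = 23; high effort: 30 − 6 = 24. Expert stays.
Novice (assigned medium effort): low effort: 22 − 0 = 22; medium effort: 26 − 6 = 20; high effort: 30 − 12 = 18. Novice prefers low effort.
Beginner (assigned low effort): low effort: 22 − 0 = 22; medium effort: 26 − 10 = 16; high effort: 30 − 20 = 10. Beginner stays.
At least one type deviates; the separating profile fails.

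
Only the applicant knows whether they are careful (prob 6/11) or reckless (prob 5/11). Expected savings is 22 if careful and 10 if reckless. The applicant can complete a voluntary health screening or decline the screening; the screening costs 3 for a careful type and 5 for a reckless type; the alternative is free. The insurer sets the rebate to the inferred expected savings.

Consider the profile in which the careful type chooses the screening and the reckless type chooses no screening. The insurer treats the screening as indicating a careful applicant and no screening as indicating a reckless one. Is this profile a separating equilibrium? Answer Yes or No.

Under these beliefs, the screening earns rebate 22 and no screening earns rebate 10.
careful: the screening nets 22 − 3 = 19; no screening nets 10. careful prefers the screening.
reckless: the screening nets 22 − 5 = 17; no screening nets 10. reckless would deviate to the screening.
reckless has a profitable deviation, so the profile is not an equilibrium.

No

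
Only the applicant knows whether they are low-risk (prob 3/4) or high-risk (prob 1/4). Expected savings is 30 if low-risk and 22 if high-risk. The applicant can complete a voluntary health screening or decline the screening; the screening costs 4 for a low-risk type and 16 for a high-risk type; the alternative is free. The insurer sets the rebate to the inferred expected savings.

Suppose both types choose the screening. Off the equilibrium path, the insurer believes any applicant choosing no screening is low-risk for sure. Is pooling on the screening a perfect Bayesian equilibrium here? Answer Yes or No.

No

On path, the insurer holds the prior and pays 3/4·30 + 1/4·22 = 28. Off path (no screening), believing low-risk, it pays 30.
low-risk: the screening nets 28 − 4 = 24; no screening nets 30. low-risk would deviate.
high-risk: the screening nets 28 − 16 = 12; no screening nets 30. high-risk would deviate.
A type deviates, so pooling fails.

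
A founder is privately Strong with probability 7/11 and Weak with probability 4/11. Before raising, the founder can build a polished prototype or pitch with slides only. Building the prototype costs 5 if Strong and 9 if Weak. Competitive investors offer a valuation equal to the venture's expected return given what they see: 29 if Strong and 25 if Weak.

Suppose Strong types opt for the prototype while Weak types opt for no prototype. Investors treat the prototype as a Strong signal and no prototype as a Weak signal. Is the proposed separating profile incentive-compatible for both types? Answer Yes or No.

No

Under these beliefs, the prototype earns valuation 29 and no prototype earns valuation 25.
Strong: the prototype nets 29 − 5 = 24; no prototype nets 25. Strong would deviate to no prototype.
Weak: the prototype nets 29 − 9 = 20; no prototype nets 25. Weak prefers no prototype.
Strong has a profitable deviation, so the profile is not an equilibrium.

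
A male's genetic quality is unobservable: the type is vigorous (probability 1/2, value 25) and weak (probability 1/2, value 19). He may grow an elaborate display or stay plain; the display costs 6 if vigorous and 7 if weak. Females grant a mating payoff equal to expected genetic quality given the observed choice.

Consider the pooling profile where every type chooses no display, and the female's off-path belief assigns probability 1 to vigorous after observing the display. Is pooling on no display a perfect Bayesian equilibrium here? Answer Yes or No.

On path, the female holds the prior and pays 1/2·25 + 1/2·19 = 22. Off path (the display), believing vigorous, it pays 25.
vigorous: no display nets 22; the display nets 25 − 6 = 19. vigorous stays.
weak: no display nets 22; the display nets 25 − 7 = 18. weak stays.
No type deviates, so pooling is sustained.

Yes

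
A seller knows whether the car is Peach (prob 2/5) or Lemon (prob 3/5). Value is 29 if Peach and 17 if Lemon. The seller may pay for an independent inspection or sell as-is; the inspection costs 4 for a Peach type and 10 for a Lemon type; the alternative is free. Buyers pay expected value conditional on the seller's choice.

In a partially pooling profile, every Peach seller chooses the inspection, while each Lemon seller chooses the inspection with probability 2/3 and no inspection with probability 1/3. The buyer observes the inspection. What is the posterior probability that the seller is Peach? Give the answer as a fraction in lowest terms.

1/2

P(the inspection) = (2/5)·1 + (3/5)·(2/3) = 4/5.
By Bayes' rule, P(Peach | the inspection) = (2/5) / (4/5) = 1/2.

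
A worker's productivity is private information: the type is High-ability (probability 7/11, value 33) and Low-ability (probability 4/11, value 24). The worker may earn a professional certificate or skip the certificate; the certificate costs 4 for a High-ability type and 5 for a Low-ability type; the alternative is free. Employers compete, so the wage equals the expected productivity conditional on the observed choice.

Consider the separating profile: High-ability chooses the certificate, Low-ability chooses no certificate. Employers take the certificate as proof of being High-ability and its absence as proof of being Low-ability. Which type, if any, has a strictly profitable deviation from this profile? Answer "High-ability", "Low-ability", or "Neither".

Low-ability

The certificate pays 33; no certificate pays 24.
High-ability: assigned the certificate, nets 33 − 4 = 29; deviating to no certificate nets 24.
Low-ability: assigned no certificate, nets 24; deviating to the certificate nets 33 − 5 = 28.
The Low-ability type gains 4 by deviating.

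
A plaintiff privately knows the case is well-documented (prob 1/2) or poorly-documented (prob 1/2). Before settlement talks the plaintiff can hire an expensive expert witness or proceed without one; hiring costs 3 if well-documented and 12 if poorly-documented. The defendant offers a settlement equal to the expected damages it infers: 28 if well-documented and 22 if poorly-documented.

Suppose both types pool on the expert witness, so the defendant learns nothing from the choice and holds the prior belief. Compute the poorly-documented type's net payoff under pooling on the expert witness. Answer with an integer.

Pooled settlement = 1/2·28 + 1/2·22 = 25.
poorly-documented pays cost 12 for the expert witness, so net payoff = 25 − 12 = 13.

13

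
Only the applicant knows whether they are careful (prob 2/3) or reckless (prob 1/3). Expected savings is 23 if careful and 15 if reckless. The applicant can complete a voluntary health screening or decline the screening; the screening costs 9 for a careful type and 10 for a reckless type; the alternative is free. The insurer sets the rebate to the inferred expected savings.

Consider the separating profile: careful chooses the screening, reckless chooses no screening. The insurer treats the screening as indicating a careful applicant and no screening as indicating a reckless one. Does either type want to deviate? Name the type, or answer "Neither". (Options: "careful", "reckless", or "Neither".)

careful

The screening pays 23; no screening pays 15.
careful: assigned the screening, nets 23 − 9 = 14; deviating to no screening nets 15.
reckless: assigned no screening, nets 15; deviating to the screening nets 23 − 10 = 13.
The careful type gains 1 by deviating.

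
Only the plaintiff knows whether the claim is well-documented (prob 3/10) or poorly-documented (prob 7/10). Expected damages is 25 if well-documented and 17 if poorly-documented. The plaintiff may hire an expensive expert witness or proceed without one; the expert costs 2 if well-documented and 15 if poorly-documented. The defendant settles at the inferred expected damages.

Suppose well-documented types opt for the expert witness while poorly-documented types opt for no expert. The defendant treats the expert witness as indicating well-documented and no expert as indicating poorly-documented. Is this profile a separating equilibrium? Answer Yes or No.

Yes

Under these beliefs, the expert witness earns settlement 25 and no expert earns settlement 17.
well-documented: the expert witness nets 25 − 2 = 23; no expert nets 17. well-documented prefers the expert witness.
poorly-documented: the expert witness nets 25 − 15 = 10; no expert nets 17. poorly-documented prefers no expert.
Neither type deviates, so the separating profile is an equilibrium.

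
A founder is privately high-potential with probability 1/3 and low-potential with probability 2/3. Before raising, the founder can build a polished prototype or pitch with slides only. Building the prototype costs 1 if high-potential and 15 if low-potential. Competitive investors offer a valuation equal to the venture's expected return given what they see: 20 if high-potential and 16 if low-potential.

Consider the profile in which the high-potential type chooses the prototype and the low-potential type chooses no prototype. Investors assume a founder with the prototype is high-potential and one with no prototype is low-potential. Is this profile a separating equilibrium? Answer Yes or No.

Under these beliefs, the prototype earns valuation 20 and no prototype earns valuation 16.
high-potential: the prototype nets 20 − 1 = 19; no prototype nets 16. high-potential prefers the prototype.
low-potential: the prototype nets 20 − 15 = 5; no prototype nets 16. low-potential prefers no prototype.
Neither type deviates, so the separating profile is an equilibrium.

Yes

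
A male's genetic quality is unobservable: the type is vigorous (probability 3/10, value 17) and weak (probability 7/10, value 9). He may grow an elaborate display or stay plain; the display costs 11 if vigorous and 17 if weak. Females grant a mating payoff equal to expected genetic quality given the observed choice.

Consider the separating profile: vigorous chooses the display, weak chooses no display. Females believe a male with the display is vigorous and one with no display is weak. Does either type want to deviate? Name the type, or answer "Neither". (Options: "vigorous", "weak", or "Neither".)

vigorous

The display pays 17; no display pays 9.
vigorous: assigned the display, nets 17 − 11 = 6; deviating to no display nets 9.
weak: assigned no display, nets 9; deviating to the display nets 17 − 17 = 0.
The vigorous type gains 3 by deviating.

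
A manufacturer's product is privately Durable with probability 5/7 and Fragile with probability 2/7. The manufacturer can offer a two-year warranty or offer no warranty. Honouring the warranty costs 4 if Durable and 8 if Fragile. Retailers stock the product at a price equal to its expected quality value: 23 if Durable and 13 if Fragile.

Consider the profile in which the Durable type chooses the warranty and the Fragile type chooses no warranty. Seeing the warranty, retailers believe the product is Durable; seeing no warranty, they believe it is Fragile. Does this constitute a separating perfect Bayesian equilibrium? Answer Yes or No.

No

Under these beliefs, the warranty earns price 23 and no warranty earns price 13.
Durable: the warranty nets 23 − 4 = 19; no warranty nets 13. Durable prefers the warranty.
Fragile: the warranty nets 23 − 8 = 15; no warranty nets 13. Fragile would deviate to the warranty.
Fragile has a profitable deviation, so the profile is not an equilibrium.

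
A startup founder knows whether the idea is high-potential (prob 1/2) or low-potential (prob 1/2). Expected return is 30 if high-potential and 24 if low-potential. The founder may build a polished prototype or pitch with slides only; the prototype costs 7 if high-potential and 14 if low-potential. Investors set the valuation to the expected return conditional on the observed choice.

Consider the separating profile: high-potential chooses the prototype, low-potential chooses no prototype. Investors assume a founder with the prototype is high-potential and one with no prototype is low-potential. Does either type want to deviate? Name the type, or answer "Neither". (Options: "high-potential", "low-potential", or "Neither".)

high-potential

The prototype pays 30; no prototype pays 24.
high-potential: assigned the prototype, nets 30 − 7 = 23; deviating to no prototype nets 24.
low-potential: assigned no prototype, nets 24; deviating to the prototype nets 30 − 14 = 16.
The high-potential type gains 1 by deviating.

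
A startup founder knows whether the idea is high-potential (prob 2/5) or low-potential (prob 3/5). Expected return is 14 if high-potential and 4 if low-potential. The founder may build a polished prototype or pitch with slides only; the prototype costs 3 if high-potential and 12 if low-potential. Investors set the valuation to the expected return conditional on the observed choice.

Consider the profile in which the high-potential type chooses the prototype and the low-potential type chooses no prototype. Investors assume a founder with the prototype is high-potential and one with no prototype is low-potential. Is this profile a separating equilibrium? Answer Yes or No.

Under these beliefs, the prototype earns valuation 14 and no prototype earns valuation 4.
high-potential: the prototype nets 14 − 3 = 11; no prototype nets 4. high-potential prefers the prototype.
low-potential: the prototype nets 14 − 12 = 2; no prototype nets 4. low-potential prefers no prototype.
Neither type deviates, so the separating profile is an equilibrium.

Yes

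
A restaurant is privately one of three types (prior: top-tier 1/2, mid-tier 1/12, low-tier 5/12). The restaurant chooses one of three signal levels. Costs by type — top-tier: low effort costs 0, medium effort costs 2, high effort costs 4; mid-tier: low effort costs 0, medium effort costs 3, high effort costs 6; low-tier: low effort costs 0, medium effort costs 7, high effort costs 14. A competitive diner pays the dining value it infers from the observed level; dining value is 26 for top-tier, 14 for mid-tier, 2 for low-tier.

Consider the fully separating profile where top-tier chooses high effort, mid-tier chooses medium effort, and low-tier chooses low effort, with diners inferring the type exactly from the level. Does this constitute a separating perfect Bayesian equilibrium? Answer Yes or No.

No

Separating price premiums: high effort → 26, medium effort → 14, low effort → 2.
top-tier (assigned high effort): low effort: 2 − 0 = 2; medium effort: 14 − 2 = 12; high effort: 26 − 4 = 22. top-tier stays.
mid-tier (assigned medium effort): low effort: 2 − 0 = 2; medium effort: 14 − 3 = 11; high effort: 26 − 6 = 20. mid-tier prefers high effort.
low-tier (assigned low effort): low effort: 2 − 0 = 2; medium effort: 14 − 7 = 7; high effort: 26 − 14 = 12. low-tier prefers high effort.
At least one type deviates; the separating profile fails.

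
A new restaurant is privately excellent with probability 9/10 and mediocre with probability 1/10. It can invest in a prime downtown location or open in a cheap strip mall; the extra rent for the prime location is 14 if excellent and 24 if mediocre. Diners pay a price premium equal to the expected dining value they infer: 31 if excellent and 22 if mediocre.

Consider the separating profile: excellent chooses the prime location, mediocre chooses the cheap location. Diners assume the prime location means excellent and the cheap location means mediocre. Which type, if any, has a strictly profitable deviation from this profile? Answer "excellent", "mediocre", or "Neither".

The prime location pays 31; the cheap location pays 22.
excellent: assigned the prime location, nets 31 − 14 = 17; deviating to the cheap location nets 22.
mediocre: assigned the cheap location, nets 22; deviating to the prime location nets 31 − 24 = 7.
The excellent type gains 5 by deviating.

excellent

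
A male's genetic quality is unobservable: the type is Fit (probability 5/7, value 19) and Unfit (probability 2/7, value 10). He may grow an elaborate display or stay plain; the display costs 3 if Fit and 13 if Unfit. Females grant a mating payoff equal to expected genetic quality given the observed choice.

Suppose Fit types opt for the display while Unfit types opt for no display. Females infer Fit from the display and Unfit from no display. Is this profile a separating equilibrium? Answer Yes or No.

Under these beliefs, the display earns mating payoff 19 and no display earns mating payoff 10.
Fit: the display nets 19 − 3 = 16; no display nets 10. Fit prefers the display.
Unfit: the display nets 19 − 13 = 6; no display nets 10. Unfit prefers no display.
Neither type deviates, so the separating profile is an equilibrium.

Yes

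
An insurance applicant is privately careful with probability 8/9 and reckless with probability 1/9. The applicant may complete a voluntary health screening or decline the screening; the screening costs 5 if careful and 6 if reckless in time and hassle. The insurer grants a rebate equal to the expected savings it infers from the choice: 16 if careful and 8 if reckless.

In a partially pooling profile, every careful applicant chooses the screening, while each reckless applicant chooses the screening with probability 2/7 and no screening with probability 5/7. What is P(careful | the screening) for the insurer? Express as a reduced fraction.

28/29

P(the screening) = (8/9)·1 + (1/9)·(2/7) = 58/63.
By Bayes' rule, P(careful | the screening) = (8/9) / (58/63) = 28/29.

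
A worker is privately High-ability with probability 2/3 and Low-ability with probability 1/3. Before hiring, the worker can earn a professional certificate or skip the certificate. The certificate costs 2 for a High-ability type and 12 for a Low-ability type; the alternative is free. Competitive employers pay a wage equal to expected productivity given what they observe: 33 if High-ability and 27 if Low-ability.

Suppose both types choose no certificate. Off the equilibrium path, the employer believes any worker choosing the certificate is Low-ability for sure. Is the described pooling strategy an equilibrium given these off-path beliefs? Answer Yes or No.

Yes

On path, the employer holds the prior and pays 2/3·33 + 1/3·27 = 31. Off path (the certificate), believing Low-ability, it pays 27.
High-ability: no certificate nets 31; the certificate nets 27 − 2 = 25. High-ability stays.
Low-ability: no certificate nets 31; the certificate nets 27 − 12 = 15. Low-ability stays.
No type deviates, so pooling is sustained.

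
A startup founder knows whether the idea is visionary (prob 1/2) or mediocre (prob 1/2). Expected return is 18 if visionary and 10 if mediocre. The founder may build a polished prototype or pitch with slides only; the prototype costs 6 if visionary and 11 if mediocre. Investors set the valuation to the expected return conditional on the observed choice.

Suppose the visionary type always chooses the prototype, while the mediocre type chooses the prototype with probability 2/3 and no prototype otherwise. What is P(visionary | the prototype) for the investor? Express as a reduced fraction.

P(the prototype) = (1/2)·1 + (1/2)·(2/3) = 5/6.
By Bayes' rule, P(visionary | the prototype) = (1/2) / (5/6) = 3/5.

3/5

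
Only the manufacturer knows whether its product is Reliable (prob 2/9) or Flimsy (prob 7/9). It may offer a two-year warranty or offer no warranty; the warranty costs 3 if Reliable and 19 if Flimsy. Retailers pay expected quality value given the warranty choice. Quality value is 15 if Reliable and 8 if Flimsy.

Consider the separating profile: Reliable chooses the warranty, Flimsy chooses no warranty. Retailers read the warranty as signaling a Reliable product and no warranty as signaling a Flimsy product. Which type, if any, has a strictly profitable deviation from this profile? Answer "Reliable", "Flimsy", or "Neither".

The warranty pays 15; no warranty pays 8.
Reliable: assigned the warranty, nets 15 − 3 = 12; deviating to no warranty nets 8.
Flimsy: assigned no warranty, nets 8; deviating to the warranty nets 15 − 19 = -4.
Both types strictly prefer their assigned action; no profitable deviation.

Neither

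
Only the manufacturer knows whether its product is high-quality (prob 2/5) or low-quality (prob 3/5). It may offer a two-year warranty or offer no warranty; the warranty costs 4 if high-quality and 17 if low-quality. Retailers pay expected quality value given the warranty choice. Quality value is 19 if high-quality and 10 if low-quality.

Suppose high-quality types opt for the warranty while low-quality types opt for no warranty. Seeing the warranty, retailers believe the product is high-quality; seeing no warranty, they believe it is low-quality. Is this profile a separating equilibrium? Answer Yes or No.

Yes

Under these beliefs, the warranty earns price 19 and no warranty earns price 10.
high-quality: the warranty nets 19 − 4 = 15; no warranty nets 10. high-quality prefers the warranty.
low-quality: the warranty nets 19 − 17 = 2; no warranty nets 10. low-quality prefers no warranty.
Neither type deviates, so the separating profile is an equilibrium.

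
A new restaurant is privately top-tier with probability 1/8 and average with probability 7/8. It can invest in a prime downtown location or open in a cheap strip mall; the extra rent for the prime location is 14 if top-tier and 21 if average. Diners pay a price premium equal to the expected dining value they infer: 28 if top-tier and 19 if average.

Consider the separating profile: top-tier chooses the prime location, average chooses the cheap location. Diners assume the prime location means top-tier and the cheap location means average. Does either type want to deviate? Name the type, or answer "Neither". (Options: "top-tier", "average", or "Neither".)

The prime location pays 28; the cheap location pays 19.
top-tier: assigned the prime location, nets 28 − 14 = 14; deviating to the cheap location nets 19.
average: assigned the cheap location, nets 19; deviating to the prime location nets 28 − 21 = 7.
The top-tier type gains 5 by deviating.

top-tier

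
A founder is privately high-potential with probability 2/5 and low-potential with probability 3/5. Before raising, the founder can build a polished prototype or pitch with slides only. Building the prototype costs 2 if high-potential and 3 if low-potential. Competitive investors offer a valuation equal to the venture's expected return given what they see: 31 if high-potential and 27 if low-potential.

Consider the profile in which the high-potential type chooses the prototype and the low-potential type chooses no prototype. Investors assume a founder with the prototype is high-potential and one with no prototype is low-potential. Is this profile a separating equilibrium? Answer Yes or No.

No

Under these beliefs, the prototype earns valuation 31 and no prototype earns valuation 27.
high-potential: the prototype nets 31 − 2 = 29; no prototype nets 27. high-potential prefers the prototype.
low-potential: the prototype nets 31 − 3 = 28; no prototype nets 27. low-potential would deviate to the prototype.
low-potential has a profitable deviation, so the profile is not an equilibrium.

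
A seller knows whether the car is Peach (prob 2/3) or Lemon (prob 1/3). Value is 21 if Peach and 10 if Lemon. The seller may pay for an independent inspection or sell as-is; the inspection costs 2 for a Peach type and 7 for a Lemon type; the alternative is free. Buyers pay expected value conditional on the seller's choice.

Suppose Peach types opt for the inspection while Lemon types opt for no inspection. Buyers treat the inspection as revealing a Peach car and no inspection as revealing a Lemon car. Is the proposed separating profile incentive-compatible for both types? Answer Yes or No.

Under these beliefs, the inspection earns price 21 and no inspection earns price 10.
Peach: the inspection nets 21 − 2 = 19; no inspection nets 10. Peach prefers the inspection.
Lemon: the inspection nets 21 − 7 = 14; no inspection nets 10. Lemon would deviate to the inspection.
Lemon has a profitable deviation, so the profile is not an equilibrium.

No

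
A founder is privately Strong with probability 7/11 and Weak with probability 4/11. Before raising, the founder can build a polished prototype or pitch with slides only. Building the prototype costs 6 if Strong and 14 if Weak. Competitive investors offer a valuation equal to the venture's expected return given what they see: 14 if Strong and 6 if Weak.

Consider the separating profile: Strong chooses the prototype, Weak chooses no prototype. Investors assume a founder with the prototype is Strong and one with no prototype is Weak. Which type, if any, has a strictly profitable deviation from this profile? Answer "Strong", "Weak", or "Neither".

The prototype pays 14; no prototype pays 6.
Strong: assigned the prototype, nets 14 − 6 = 8; deviating to no prototype nets 6.
Weak: assigned no prototype, nets 6; deviating to the prototype nets 14 − 14 = 0.
Both types strictly prefer their assigned action; no profitable deviation.

Neither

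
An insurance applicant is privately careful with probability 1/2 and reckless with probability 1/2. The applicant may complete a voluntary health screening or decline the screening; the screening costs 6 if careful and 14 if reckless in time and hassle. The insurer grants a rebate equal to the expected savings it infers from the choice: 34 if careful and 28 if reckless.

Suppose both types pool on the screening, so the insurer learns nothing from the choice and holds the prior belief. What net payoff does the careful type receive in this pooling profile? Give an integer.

25

Pooled rebate = 1/2·34 + 1/2·28 = 31.
careful pays cost 6 for the screening, so net payoff = 31 − 6 = 25.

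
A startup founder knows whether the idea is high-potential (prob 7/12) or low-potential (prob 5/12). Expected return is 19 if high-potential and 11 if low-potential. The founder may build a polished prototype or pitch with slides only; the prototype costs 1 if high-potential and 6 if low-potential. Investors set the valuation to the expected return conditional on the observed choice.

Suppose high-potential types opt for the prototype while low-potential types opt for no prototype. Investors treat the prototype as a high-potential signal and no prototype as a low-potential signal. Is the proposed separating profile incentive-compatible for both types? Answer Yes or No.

Under these beliefs, the prototype earns valuation 19 and no prototype earns valuation 11.
high-potential: the prototype nets 19 − 1 = 18; no prototype nets 11. high-potential prefers the prototype.
low-potential: the prototype nets 19 − 6 = 13; no prototype nets 11. low-potential would deviate to the prototype.
low-potential has a profitable deviation, so the profile is not an equilibrium.

No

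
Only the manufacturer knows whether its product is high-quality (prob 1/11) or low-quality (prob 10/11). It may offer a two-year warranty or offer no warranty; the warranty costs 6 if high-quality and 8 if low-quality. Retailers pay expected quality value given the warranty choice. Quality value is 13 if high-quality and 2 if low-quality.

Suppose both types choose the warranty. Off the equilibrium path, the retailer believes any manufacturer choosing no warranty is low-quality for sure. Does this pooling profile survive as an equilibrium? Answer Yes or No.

On path, the retailer holds the prior and pays 1/11·13 + 10/11·2 = 3. Off path (no warranty), believing low-quality, it pays 2.
high-quality: the warranty nets 3 − 6 = -3; no warranty nets 2. high-quality would deviate.
low-quality: the warranty nets 3 − 8 = -5; no warranty nets 2. low-quality would deviate.
A type deviates, so pooling fails.

No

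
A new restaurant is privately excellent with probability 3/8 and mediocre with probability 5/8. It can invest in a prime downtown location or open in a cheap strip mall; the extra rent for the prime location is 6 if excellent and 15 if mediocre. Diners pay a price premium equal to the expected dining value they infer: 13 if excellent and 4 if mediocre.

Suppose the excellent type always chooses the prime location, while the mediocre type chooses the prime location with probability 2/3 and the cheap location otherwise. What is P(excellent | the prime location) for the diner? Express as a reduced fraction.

P(the prime location) = (3/8)·1 + (5/8)·(2/3) = 19/24.
By Bayes' rule, P(excellent | the prime location) = (3/8) / (19/24) = 9/19.

9/19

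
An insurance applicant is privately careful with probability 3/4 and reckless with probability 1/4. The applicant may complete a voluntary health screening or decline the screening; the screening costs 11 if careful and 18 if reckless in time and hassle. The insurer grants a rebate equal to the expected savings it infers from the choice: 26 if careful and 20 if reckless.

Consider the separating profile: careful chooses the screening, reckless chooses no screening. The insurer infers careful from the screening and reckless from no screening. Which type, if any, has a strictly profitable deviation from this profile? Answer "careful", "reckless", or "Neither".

The screening pays 26; no screening pays 20.
careful: assigned the screening, nets 26 − 11 = 15; deviating to no screening nets 20.
reckless: assigned no screening, nets 20; deviating to the screening nets 26 − 18 = 8.
The careful type gains 5 by deviating.

careful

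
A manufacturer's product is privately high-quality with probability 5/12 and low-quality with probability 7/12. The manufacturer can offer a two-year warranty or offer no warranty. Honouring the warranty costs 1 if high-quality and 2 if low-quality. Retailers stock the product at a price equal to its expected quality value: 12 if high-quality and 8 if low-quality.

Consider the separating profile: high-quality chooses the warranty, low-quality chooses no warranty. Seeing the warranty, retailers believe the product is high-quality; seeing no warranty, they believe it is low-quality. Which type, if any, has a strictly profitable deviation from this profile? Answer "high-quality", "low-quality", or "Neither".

The warranty pays 12; no warranty pays 8.
high-quality: assigned the warranty, nets 12 − 1 = 11; deviating to no warranty nets 8.
low-quality: assigned no warranty, nets 8; deviating to the warranty nets 12 − 2 = 10.
The low-quality type gains 2 by deviating.

low-quality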